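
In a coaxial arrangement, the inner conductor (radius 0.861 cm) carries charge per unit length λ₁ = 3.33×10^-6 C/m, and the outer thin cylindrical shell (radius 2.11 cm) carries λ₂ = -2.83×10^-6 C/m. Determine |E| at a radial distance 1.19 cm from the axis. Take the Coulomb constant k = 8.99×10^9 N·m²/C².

Coaxial Gaussian cylinder, radius r = 1.19 cm, length L (between the conductors, 0.861 cm < r < 2.11 cm).
The shell at 2.11 cm lies outside the Gaussian surface, so λ_enc = λ₁ = 3.33×10^-6 C/m.
Applying ∮E·dA = Q_enc/ε₀ with the end caps contributing no flux:
E = 2k|λ_enc|/r = 2(8.99×10^9)(3.33×10^-6)/(0.0119) = 5.03×10^6 N/C.

|E| = 5.03×10^6 N/C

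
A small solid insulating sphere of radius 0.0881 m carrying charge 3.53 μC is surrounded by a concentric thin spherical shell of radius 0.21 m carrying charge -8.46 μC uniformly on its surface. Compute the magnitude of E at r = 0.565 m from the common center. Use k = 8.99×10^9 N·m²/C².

E ≈ 1.39×10^5 V/m

Take a concentric spherical Gaussian surface of radius r = 0.565 m (r > 0.21 m, enclosing both).
Q_enc = (3.53 μC) + (-8.46 μC) = -4.93e-6 C.
By Gauss's law, ∮E·dA = E·4πr² = Q_enc/ε₀.
E = k|Q_enc|/r² = (8.99×10^9)(4.93×10^-6)/(0.565)² = 1.39×10^5 N/C.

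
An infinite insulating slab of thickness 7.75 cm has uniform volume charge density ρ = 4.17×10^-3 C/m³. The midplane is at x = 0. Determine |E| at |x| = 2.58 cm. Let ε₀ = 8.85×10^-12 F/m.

1.22e7 N/C

By symmetry E is perpendicular to the slab. A Gaussian pillbox from −2.58 cm to +2.58 cm (face area A) lies entirely within the slab.
Q_enc = ρ·(2x)·A and flux = 2EA, so 2EA = 2ρxA/ε₀ ⇒ E = |ρ|x/ε₀.
E = (4.17×10^-3)(0.0258)/(8.85×10^-12) = 1.22×10^7 N/C.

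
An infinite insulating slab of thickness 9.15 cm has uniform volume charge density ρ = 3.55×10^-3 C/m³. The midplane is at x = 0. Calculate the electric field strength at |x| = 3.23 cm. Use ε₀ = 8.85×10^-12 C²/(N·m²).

|E| = 1.30×10^7 V/m

By symmetry E is perpendicular to the slab. A Gaussian pillbox from −3.23 cm to +3.23 cm (face area A) lies entirely within the slab.
Q_enc = ρ·(2x)·A and flux = 2EA, so 2EA = 2ρxA/ε₀ ⇒ E = |ρ|x/ε₀.
E = (3.55×10^-3)(0.0323)/(8.85×10^-12) = 1.30×10^7 N/C.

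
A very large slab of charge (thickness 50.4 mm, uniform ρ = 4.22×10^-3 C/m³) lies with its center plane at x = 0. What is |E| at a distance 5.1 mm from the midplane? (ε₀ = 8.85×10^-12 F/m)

By symmetry E is perpendicular to the slab. A Gaussian pillbox from −5.1 mm to +5.1 mm (face area A) lies entirely within the slab.
Q_enc = ρ·(2x)·A and flux = 2EA, so 2EA = 2ρxA/ε₀ ⇒ E = |ρ|x/ε₀.
E = (4.22e-3)(0.0051)/(8.85×10^-12) = 2.43e6 N/C.

|E| = 2.43e6 N/C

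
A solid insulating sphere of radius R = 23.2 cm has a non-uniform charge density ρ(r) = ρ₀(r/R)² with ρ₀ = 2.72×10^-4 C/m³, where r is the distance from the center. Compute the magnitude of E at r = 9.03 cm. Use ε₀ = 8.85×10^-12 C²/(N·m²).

8.41×10^4 N/C

Take a concentric spherical Gaussian surface of radius r = 9.03 cm (r < R).
Integrate the density: Q_enc = 4π ∫₀^r ρ₀(r'/R)^2 r'² dr' = 4πρ₀ r^5/(5·R²) = 7.626×10^-8 C.
Since E is radial and uniform over the Gaussian sphere, Φ = E·4πr² = Q_enc/ε₀.
E = |Q_enc|/(4πε₀r²) = (7.626×10^-8)/(4π·8.85×10^-12·(0.0903)²) = 8.41×10^4 N/C.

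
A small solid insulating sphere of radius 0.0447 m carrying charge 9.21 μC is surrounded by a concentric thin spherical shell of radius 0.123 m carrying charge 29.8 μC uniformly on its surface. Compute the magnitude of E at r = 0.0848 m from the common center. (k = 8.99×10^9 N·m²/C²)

|E| ≈ 1.15×10^7 V/m

Symmetry ⇒ E = E(r) r̂. Gaussian sphere of radius r = 0.0848 m (between the bodies, 0.0447 m < r < 0.123 m).
Only the inner charge is enclosed; the outer shell contributes nothing inside itself. Q_enc = 9.21 μC = 9.21e-6 C.
By Gauss's law, ∮E·dA = E·4πr² = Q_enc/ε₀.
E = k|Q_enc|/r² = (8.99×10^9)(9.21×10^-6)/(0.0848)² = 1.15e7 N/C.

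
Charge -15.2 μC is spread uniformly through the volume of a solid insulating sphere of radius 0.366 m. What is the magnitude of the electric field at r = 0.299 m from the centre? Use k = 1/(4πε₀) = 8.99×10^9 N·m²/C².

|E| ≈ 8.33e5 V/m

Take a concentric spherical Gaussian surface of radius r = 0.299 m (r < R).
For a uniform sphere the enclosed fraction is (r/R)³, so Q_enc = (-15.2 μC)(0.299/0.366)³ = -8.287×10^-6 C.
Since E is radial and uniform over the Gaussian sphere, Φ = E·4πr² = Q_enc/ε₀.
E = k|Q_enc|/r² = (8.99×10^9)(8.287×10^-6)/(0.299)² = 8.33e5 N/C.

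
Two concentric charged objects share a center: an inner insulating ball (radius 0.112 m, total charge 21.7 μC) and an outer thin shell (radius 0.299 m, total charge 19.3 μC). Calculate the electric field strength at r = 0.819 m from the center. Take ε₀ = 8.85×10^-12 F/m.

By spherical symmetry E is radial; choose a Gaussian sphere of radius r = 0.819 m (r > 0.299 m, enclosing both).
Q_enc = (21.7 μC) + (19.3 μC) = 4.10e-5 C.
Since E is radial and uniform over the Gaussian sphere, Φ = E·4πr² = Q_enc/ε₀.
E = |Q_enc|/(4πε₀r²) = (4.10e-5)/(4π·8.85×10^-12·(0.819)²) = 5.50×10^5 N/C.

E = 5.50e5 N/C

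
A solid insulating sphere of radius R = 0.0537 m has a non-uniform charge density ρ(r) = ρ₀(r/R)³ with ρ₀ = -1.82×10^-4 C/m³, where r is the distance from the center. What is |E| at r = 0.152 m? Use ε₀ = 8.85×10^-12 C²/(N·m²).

|E| = 2.30×10^4 V/m

Use a concentric Gaussian sphere at r = 0.152 m (r > R, all charge enclosed).
Q_enc = 4π ∫₀^R ρ₀(r'/R)^3 r'² dr' = 4πρ₀R³/6 = -5.903e-8 C.
Gauss's law: E·4πr² = Q_enc/ε₀.
E = |Q_enc|/(4πε₀r²) = (5.903×10^-8)/(4π·8.85×10^-12·(0.152)²) = 2.30×10^4 N/C.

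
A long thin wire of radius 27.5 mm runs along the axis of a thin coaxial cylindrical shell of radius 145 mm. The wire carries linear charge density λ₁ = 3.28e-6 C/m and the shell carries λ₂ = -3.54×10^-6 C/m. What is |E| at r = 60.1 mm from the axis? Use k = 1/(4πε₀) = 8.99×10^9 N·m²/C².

Take a coaxial cylindrical Gaussian surface of radius r = 60.1 mm and length L (between the conductors, 27.5 mm < r < 145 mm).
Only the inner wire is enclosed; the outer shell contributes nothing inside itself. λ_enc = λ₁ = 3.28×10^-6 C/m.
Applying ∮E·dA = Q_enc/ε₀ with the end caps contributing no flux:
E = 2k|λ_enc|/r = 2(8.99×10^9)(3.28×10^-6)/(0.0601) = 9.81×10^5 N/C.

|E| = 9.81×10^5 N/C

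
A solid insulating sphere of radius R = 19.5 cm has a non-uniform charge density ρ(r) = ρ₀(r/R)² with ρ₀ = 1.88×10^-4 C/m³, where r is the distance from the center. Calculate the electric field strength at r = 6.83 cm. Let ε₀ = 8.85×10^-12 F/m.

Take a concentric spherical Gaussian surface of radius r = 6.83 cm (r < R).
Integrate the density: Q_enc = 4π ∫₀^r ρ₀(r'/R)^2 r'² dr' = 4πρ₀ r^5/(5·R²) = 1.847e-8 C.
By Gauss's law, ∮E·dA = E·4πr² = Q_enc/ε₀.
E = |Q_enc|/(4πε₀r²) = (1.847×10^-8)/(4π·8.85×10^-12·(0.0683)²) = 3.56×10^4 N/C.

3.56×10^4 N/C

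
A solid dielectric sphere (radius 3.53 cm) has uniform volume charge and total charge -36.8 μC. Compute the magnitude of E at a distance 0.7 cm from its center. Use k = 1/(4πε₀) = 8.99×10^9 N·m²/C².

E = 5.26×10^7 N/C

Symmetry ⇒ E = E(r) r̂. Gaussian sphere of radius r = 0.7 cm (r < R).
Only the charge within r is enclosed: Q_enc = Q·(r/R)³ = (-36.8 μC)·(0.7 cm/3.53 cm)³ = -2.87×10^-7 C.
Since E is radial and uniform over the Gaussian sphere, Φ = E·4πr² = Q_enc/ε₀.
E = k|Q_enc|/r² = (8.99×10^9)(2.87×10^-7)/(0.007)² = 5.26×10^7 N/C.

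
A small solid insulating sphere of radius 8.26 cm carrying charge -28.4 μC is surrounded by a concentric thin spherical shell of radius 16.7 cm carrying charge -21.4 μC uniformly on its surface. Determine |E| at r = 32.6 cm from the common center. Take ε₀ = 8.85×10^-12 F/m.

|E| ≈ 4.21×10^6 V/m

Take a concentric spherical Gaussian surface of radius r = 32.6 cm (r > 16.7 cm, enclosing both).
Q_enc = (-28.4 μC) + (-21.4 μC) = -4.98×10^-5 C.
Gauss's law: E·4πr² = Q_enc/ε₀.
E = |Q_enc|/(4πε₀r²) = (4.98×10^-5)/(4π·8.85×10^-12·(0.326)²) = 4.21×10^6 N/C.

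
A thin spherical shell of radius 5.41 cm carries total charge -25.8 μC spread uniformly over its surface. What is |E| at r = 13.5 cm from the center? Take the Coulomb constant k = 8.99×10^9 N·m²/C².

Take a concentric spherical Gaussian surface of radius r = 13.5 cm (r > 5.41 cm).
The entire shell is enclosed: Q_enc = -2.58×10^-5 C.
Applying ∮E·dA = Q_enc/ε₀ with Φ = E(4πr²):
E = k|Q_enc|/r² = (8.99×10^9)(2.58×10^-5)/(0.135)² = 1.27×10^7 N/C.

|E| ≈ 1.27e7 N/C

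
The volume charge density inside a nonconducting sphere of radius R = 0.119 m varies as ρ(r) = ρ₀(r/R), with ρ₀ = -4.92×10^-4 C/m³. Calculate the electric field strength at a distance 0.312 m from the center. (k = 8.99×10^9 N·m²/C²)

|E| = 2.41×10^5 N/C

Symmetry ⇒ E = E(r) r̂. Gaussian sphere of radius r = 0.312 m (r > R, all charge enclosed).
Q_enc = 4π ∫₀^R ρ₀(r'/R)^1 r'² dr' = 4πρ₀R³/4 = -2.605e-6 C.
By Gauss's law, ∮E·dA = E·4πr² = Q_enc/ε₀.
E = k|Q_enc|/r² = (8.99×10^9)(2.605×10^-6)/(0.312)² = 2.41×10^5 N/C.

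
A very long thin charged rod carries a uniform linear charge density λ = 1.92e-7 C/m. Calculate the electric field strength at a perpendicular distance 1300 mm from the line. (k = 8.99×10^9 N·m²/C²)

E = 2.66×10^3 N/C

Coaxial Gaussian cylinder, radius r = 1300 mm, length L.
Q_enc = λL, so λ_enc = 1.92×10^-7 C/m.
Since E is radial and uniform over the curved surface, Φ = E·2πrL = Q_enc/ε₀ = λ_enc L/ε₀.
E = 2k|λ_enc|/r = 2(8.99×10^9)(1.92×10^-7)/(1.3) = 2.66×10^3 N/C.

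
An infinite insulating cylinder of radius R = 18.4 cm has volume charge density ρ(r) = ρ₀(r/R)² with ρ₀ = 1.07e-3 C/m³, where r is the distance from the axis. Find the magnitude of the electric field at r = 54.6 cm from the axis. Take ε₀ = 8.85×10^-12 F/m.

E = 1.87×10^6 N/C

By cylindrical symmetry E is radial; use a coaxial Gaussian cylinder of radius 54.6 cm and length L (r > R, full charge per length enclosed).
λ_enc = 2π ∫₀^R ρ₀(r'/R)^2 r' dr' = 2πρ₀R²/4 = 5.69e-5 C/m.
Since E is radial and uniform over the curved surface, Φ = E·2πrL = Q_enc/ε₀ = λ_enc L/ε₀.
E = |λ_enc|/(2πε₀r) = (5.69×10^-5)/(2π·8.85×10^-12·0.546) = 1.87e6 N/C.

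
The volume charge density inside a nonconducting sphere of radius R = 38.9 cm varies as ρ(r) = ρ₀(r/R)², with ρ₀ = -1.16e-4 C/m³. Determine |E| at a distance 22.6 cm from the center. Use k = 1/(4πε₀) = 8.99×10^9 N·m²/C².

Take a concentric spherical Gaussian surface of radius r = 22.6 cm (r < R).
Integrate the density: Q_enc = 4π ∫₀^r ρ₀(r'/R)^2 r'² dr' = 4πρ₀ r^5/(5·R²) = -1.136×10^-6 C.
Gauss's law: E·4πr² = Q_enc/ε₀.
E = k|Q_enc|/r² = (8.99×10^9)(1.136e-6)/(0.226)² = 2.00×10^5 N/C.

E ≈ 2.00×10^5 V/m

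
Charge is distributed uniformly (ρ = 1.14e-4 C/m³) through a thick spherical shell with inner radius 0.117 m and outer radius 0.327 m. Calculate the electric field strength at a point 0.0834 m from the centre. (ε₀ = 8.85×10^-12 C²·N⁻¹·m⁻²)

Take a concentric spherical Gaussian surface of radius r = 0.0834 m (r < 0.117 m, inside the empty cavity).
No charge is enclosed, so by Gauss's law E·4πr² = 0 ⇒ E = 0.

E = 0 (no enclosed charge)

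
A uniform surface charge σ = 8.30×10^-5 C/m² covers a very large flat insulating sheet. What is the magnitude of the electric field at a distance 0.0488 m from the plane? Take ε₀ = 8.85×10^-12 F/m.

4.69×10^6 N/C

Choose a cylindrical pillbox piercing the sheet, end faces (area A) parallel to it.
Only the two end caps contribute flux: Φ = 2EA. With Q_enc = σA, Gauss's law gives E = |σ|/(2ε₀).
E = |σ|/(2ε₀) = (8.30e-5)/(2·8.85×10^-12) = 4.69e6 N/C.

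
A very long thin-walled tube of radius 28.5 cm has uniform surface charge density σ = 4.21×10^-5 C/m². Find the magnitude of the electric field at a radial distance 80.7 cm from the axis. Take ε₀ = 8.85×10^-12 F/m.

|E| ≈ 1.68×10^6 N/C

Take a coaxial cylindrical Gaussian surface of radius r = 80.7 cm and length L (r > 28.5 cm).
The whole shell is enclosed: λ_enc = σ·2πR = (4.21e-5)·2π·(0.285) = 7.539×10^-5 C/m.
Gauss's law: E·2πrL = λ_enc L/ε₀.
E = |λ_enc|/(2πε₀r) = (7.539×10^-5)/(2π·8.85×10^-12·0.807) = 1.68×10^6 N/C.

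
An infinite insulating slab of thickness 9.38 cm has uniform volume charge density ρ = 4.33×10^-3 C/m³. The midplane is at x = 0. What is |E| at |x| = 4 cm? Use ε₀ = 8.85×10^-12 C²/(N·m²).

By symmetry E is perpendicular to the slab. A Gaussian pillbox from −4 cm to +4 cm (face area A) lies entirely within the slab.
Q_enc = ρ·(2x)·A and flux = 2EA, so 2EA = 2ρxA/ε₀ ⇒ E = |ρ|x/ε₀.
E = (4.33×10^-3)(0.04)/(8.85×10^-12) = 1.96×10^7 N/C.

|E| ≈ 1.96×10^7 N/C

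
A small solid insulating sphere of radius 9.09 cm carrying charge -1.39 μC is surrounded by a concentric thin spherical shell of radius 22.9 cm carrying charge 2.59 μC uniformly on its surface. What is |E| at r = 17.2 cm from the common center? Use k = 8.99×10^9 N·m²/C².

|E| = 4.22×10^5 V/m

Take a concentric spherical Gaussian surface of radius r = 17.2 cm (between the bodies, 9.09 cm < r < 22.9 cm).
Only the inner charge is enclosed; the outer shell contributes nothing inside itself. Q_enc = -1.39 μC = -1.39e-6 C.
By Gauss's law, ∮E·dA = E·4πr² = Q_enc/ε₀.
E = k|Q_enc|/r² = (8.99×10^9)(1.39×10^-6)/(0.172)² = 4.22×10^5 N/C.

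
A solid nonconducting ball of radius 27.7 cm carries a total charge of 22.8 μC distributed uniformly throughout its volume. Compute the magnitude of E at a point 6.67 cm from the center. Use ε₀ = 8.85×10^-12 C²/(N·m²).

E = 6.43×10^5 V/m

By spherical symmetry E is radial; choose a Gaussian sphere of radius r = 6.67 cm (r < R).
For a uniform sphere the enclosed fraction is (r/R)³, so Q_enc = (22.8 μC)(0.0667/0.277)³ = 3.183e-7 C.
Gauss's law: E·4πr² = Q_enc/ε₀.
E = |Q_enc|/(4πε₀r²) = (3.183e-7)/(4π·8.85×10^-12·(0.0667)²) = 6.43×10^5 N/C.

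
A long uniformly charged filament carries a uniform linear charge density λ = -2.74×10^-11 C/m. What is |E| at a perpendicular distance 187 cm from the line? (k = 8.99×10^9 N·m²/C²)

Choose a coaxial cylinder of radius r = 187 cm (arbitrary length L) as the Gaussian surface.
Q_enc = λL, so λ_enc = -2.74×10^-11 C/m.
Gauss's law: E·2πrL = λ_enc L/ε₀.
E = 2k|λ_enc|/r = 2(8.99×10^9)(2.74×10^-11)/(1.87) = 0.263 N/C.

|E| = 0.263 V/m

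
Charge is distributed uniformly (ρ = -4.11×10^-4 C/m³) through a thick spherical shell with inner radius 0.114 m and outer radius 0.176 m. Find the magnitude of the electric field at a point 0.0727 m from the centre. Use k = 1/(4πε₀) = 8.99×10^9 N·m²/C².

By spherical symmetry E is radial; choose a Gaussian sphere of radius r = 0.0727 m (r < 0.114 m, inside the empty cavity).
Q_enc = 0 (all charge lies at larger r); Gauss's law gives E = 0.

|E| = 0 N/C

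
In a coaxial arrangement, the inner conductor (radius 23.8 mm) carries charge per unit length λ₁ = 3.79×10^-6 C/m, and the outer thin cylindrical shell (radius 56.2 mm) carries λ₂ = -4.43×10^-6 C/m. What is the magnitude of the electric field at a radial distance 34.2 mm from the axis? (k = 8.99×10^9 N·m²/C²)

Choose a coaxial cylinder of radius r = 34.2 mm (arbitrary length L) as the Gaussian surface (between the conductors, 23.8 mm < r < 56.2 mm).
Only the inner wire is enclosed; the outer shell contributes nothing inside itself. λ_enc = λ₁ = 3.79e-6 C/m.
Gauss's law: E·2πrL = λ_enc L/ε₀.
E = 2k|λ_enc|/r = 2(8.99×10^9)(3.79×10^-6)/(0.0342) = 1.99×10^6 N/C.

E = 1.99e6 N/C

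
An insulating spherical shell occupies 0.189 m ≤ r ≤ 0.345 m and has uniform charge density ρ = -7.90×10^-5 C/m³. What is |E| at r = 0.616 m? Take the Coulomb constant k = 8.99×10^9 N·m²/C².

Take a concentric spherical Gaussian surface of radius r = 0.616 m (r > 0.345 m, enclosing the whole shell).
Q_enc = ρ·(4π/3)(b³ − a³) = (-7.90×10^-5)·(4π/3)·((0.345)³ − (0.189)³) = -1.135×10^-5 C.
Gauss's law: E·4πr² = Q_enc/ε₀.
E = k|Q_enc|/r² = (8.99×10^9)(1.135×10^-5)/(0.616)² = 2.69e5 N/C.

|E| ≈ 2.69×10^5 N/C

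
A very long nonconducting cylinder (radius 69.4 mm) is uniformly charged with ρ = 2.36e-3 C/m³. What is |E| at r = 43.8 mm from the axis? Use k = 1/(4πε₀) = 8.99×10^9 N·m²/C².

Take a coaxial cylindrical Gaussian surface of radius r = 43.8 mm and length L (r < R).
Enclosed charge per unit length: λ_enc = ρ·πr² = (2.36e-3)π(0.0438)² = 1.422×10^-5 C/m.
By Gauss's law (flux through the curved wall only), E·2πrL = λ_enc L/ε₀.
E = 2k|λ_enc|/r = 2(8.99×10^9)(1.422×10^-5)/(0.0438) = 5.84×10^6 N/C.

E ≈ 5.84e6 N/C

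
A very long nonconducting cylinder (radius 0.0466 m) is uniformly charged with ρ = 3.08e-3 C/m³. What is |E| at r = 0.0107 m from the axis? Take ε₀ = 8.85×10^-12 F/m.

By cylindrical symmetry E is radial; use a coaxial Gaussian cylinder of radius 0.0107 m and length L (r < R).
Enclosed charge per unit length: λ_enc = ρ·πr² = (3.08e-3)π(0.0107)² = 1.108×10^-6 C/m.
Applying ∮E·dA = Q_enc/ε₀ with the end caps contributing no flux:
E = |λ_enc|/(2πε₀r) = (1.108e-6)/(2π·8.85×10^-12·0.0107) = 1.86×10^6 N/C.

1.86×10^6 N/C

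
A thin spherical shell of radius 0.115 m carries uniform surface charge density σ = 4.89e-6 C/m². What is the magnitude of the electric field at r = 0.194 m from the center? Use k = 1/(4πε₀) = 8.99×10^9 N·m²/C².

E ≈ 1.94×10^5 N/C

Take a concentric spherical Gaussian surface of radius r = 0.194 m (r > 0.115 m).
The entire shell is enclosed: Q_enc = σ·4πR² = (4.89e-6)·4π·(0.115)² = 8.127×10^-7 C.
Since E is radial and uniform over the Gaussian sphere, Φ = E·4πr² = Q_enc/ε₀.
E = k|Q_enc|/r² = (8.99×10^9)(8.127×10^-7)/(0.194)² = 1.94×10^5 N/C.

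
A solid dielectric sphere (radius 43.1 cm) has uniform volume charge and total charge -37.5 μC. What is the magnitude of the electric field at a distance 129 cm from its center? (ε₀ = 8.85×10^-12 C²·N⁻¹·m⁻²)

Use a concentric Gaussian sphere at r = 129 cm (r > R, so the entire charge is enclosed).
Q_enc = -37.5 μC = -3.75×10^-5 C.
Applying ∮E·dA = Q_enc/ε₀ with Φ = E(4πr²):
E = |Q_enc|/(4πε₀r²) = (3.75e-5)/(4π·8.85×10^-12·(1.29)²) = 2.03e5 N/C.

E ≈ 2.03e5 N/C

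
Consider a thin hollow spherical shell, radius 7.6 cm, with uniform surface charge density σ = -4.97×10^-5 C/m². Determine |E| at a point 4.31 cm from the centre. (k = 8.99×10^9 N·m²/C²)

E = 0 (no enclosed charge)

By spherical symmetry E is radial; choose a Gaussian sphere of radius r = 4.31 cm (inside the shell, r < 7.6 cm).
All the charge is outside the Gaussian surface: Q_enc = 0, hence E = 0 everywhere inside the shell.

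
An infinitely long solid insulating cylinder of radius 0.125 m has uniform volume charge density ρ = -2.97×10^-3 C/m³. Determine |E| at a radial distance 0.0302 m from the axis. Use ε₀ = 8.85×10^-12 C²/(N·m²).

5.07×10^6 N/C

By cylindrical symmetry E is radial; use a coaxial Gaussian cylinder of radius 0.0302 m and length L (r < R).
Charge inside radius r per length L is ρ·πr²·L, so λ_enc = ρπr² = -8.51×10^-6 C/m.
Applying ∮E·dA = Q_enc/ε₀ with the end caps contributing no flux:
E = |λ_enc|/(2πε₀r) = (8.51×10^-6)/(2π·8.85×10^-12·0.0302) = 5.07×10^6 N/C.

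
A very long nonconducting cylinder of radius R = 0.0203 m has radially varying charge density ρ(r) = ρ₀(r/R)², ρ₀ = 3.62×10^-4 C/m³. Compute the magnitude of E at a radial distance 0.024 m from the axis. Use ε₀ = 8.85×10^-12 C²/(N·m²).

|E| = 1.76×10^5 V/m

Take a coaxial cylindrical Gaussian surface of radius r = 0.024 m and length L (r > R, full charge per length enclosed).
λ_enc = 2π ∫₀^R ρ₀(r'/R)^2 r' dr' = 2πρ₀R²/4 = 2.343×10^-7 C/m.
Since E is radial and uniform over the curved surface, Φ = E·2πrL = Q_enc/ε₀ = λ_enc L/ε₀.
E = |λ_enc|/(2πε₀r) = (2.343e-7)/(2π·8.85×10^-12·0.024) = 1.76e5 N/C.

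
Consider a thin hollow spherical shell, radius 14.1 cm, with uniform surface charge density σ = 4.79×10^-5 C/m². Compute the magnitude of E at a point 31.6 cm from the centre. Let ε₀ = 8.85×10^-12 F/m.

Use a concentric Gaussian sphere at r = 31.6 cm (r > 14.1 cm).
The entire shell is enclosed: Q_enc = σ·4πR² = (4.79×10^-5)·4π·(0.141)² = 1.197e-5 C.
Applying ∮E·dA = Q_enc/ε₀ with Φ = E(4πr²):
E = |Q_enc|/(4πε₀r²) = (1.197×10^-5)/(4π·8.85×10^-12·(0.316)²) = 1.08e6 N/C.

E ≈ 1.08e6 V/m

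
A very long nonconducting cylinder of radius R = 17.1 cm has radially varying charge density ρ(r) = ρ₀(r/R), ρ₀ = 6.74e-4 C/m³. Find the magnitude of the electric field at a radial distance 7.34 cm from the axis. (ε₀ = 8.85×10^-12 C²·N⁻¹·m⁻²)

8.00e5 V/m

By cylindrical symmetry E is radial; use a coaxial Gaussian cylinder of radius 7.34 cm and length L (r < R).
Integrating ρ over the cross-section to radius r: λ_enc = (2πρ₀/R) ∫₀^r r'^2 dr' = 2πρ₀ r^3/(3·R) = 3.264×10^-6 C/m.
Applying ∮E·dA = Q_enc/ε₀ with the end caps contributing no flux:
E = |λ_enc|/(2πε₀r) = (3.264×10^-6)/(2π·8.85×10^-12·0.0734) = 8.00×10^5 N/C.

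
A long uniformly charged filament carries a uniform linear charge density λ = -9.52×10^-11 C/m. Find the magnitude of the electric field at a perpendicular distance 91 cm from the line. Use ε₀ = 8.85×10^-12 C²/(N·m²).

|E| ≈ 1.88 V/m

Coaxial Gaussian cylinder, radius r = 91 cm, length L.
Q_enc = λL, so λ_enc = -9.52×10^-11 C/m.
Since E is radial and uniform over the curved surface, Φ = E·2πrL = Q_enc/ε₀ = λ_enc L/ε₀.
E = |λ_enc|/(2πε₀r) = (9.52×10^-11)/(2π·8.85×10^-12·0.91) = 1.88 N/C.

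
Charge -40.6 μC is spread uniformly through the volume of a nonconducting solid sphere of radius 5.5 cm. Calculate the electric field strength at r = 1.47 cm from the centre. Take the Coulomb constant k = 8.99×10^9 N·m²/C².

E ≈ 3.22×10^7 N/C

Take a concentric spherical Gaussian surface of radius r = 1.47 cm (r < R).
Only the charge within r is enclosed: Q_enc = Q·(r/R)³ = (-40.6 μC)·(1.47 cm/5.5 cm)³ = -7.752×10^-7 C.
Since E is radial and uniform over the Gaussian sphere, Φ = E·4πr² = Q_enc/ε₀.
E = k|Q_enc|/r² = (8.99×10^9)(7.752×10^-7)/(0.0147)² = 3.22e7 N/C.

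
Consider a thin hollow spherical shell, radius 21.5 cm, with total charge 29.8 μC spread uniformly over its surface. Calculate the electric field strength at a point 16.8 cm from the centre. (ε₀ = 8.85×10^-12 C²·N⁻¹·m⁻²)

E = 0

Use a concentric Gaussian sphere at r = 16.8 cm (inside the shell, r < 21.5 cm).
All the charge is outside the Gaussian surface: Q_enc = 0, hence E = 0 everywhere inside the shell.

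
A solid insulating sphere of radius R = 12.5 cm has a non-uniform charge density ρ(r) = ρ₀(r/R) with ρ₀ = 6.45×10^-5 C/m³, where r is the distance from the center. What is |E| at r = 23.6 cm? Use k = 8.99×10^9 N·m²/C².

Symmetry ⇒ E = E(r) r̂. Gaussian sphere of radius r = 23.6 cm (r > R, all charge enclosed).
Q_enc = 4π ∫₀^R ρ₀(r'/R)^1 r'² dr' = 4πρ₀R³/4 = 3.958×10^-7 C.
By Gauss's law, ∮E·dA = E·4πr² = Q_enc/ε₀.
E = k|Q_enc|/r² = (8.99×10^9)(3.958e-7)/(0.236)² = 6.39×10^4 N/C.

E ≈ 6.39×10^4 N/C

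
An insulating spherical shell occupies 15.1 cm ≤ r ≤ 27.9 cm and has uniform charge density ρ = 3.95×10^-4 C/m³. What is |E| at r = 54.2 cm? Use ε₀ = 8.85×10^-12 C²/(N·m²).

Symmetry ⇒ E = E(r) r̂. Gaussian sphere of radius r = 54.2 cm (r > 27.9 cm, enclosing the whole shell).
Q_enc = ρ·(4π/3)(b³ − a³) = (3.95×10^-4)·(4π/3)·((0.279)³ − (0.151)³) = 3.024e-5 C.
Gauss's law: E·4πr² = Q_enc/ε₀.
E = |Q_enc|/(4πε₀r²) = (3.024e-5)/(4π·8.85×10^-12·(0.542)²) = 9.26e5 N/C.

9.26×10^5 N/C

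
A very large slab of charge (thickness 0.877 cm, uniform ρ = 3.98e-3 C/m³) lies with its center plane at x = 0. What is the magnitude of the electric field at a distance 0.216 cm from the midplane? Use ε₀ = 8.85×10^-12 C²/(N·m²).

E = 9.71×10^5 N/C

By symmetry E is perpendicular to the slab. A Gaussian pillbox from −0.216 cm to +0.216 cm (face area A) lies entirely within the slab.
Q_enc = ρ·(2x)·A and flux = 2EA, so 2EA = 2ρxA/ε₀ ⇒ E = |ρ|x/ε₀.
E = (3.98e-3)(0.00216)/(8.85×10^-12) = 9.71×10^5 N/C.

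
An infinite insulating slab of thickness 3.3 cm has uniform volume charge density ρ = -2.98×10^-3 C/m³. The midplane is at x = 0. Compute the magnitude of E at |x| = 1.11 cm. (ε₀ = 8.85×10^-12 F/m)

E = 3.74e6 N/C

By symmetry E is perpendicular to the slab. A Gaussian pillbox from −1.11 cm to +1.11 cm (face area A) lies entirely within the slab.
Q_enc = ρ·(2x)·A and flux = 2EA, so 2EA = 2ρxA/ε₀ ⇒ E = |ρ|x/ε₀.
E = (2.98×10^-3)(0.0111)/(8.85×10^-12) = 3.74×10^6 N/C.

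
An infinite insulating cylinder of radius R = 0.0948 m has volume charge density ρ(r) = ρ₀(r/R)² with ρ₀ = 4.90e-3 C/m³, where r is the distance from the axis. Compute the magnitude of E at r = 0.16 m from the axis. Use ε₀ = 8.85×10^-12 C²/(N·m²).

E ≈ 7.77×10^6 V/m

Choose a coaxial cylinder of radius r = 0.16 m (arbitrary length L) as the Gaussian surface (r > R, full charge per length enclosed).
λ_enc = 2π ∫₀^R ρ₀(r'/R)^2 r' dr' = 2πρ₀R²/4 = 6.917×10^-5 C/m.
Applying ∮E·dA = Q_enc/ε₀ with the end caps contributing no flux:
E = |λ_enc|/(2πε₀r) = (6.917×10^-5)/(2π·8.85×10^-12·0.16) = 7.77×10^6 N/C.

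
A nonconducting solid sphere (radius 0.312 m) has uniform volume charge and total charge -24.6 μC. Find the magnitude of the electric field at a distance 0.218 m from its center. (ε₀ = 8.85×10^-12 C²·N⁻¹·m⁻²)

|E| = 1.59×10^6 V/m

Use a concentric Gaussian sphere at r = 0.218 m (r < R).
Only the charge within r is enclosed: Q_enc = Q·(r/R)³ = (-24.6 μC)·(0.218 m/0.312 m)³ = -8.392e-6 C.
Applying ∮E·dA = Q_enc/ε₀ with Φ = E(4πr²):
E = |Q_enc|/(4πε₀r²) = (8.392×10^-6)/(4π·8.85×10^-12·(0.218)²) = 1.59×10^6 N/C.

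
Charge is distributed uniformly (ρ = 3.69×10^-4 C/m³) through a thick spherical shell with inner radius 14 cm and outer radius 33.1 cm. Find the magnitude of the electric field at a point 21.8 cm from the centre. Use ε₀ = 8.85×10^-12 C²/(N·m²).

Symmetry ⇒ E = E(r) r̂. Gaussian sphere of radius r = 21.8 cm (within the shell material, 14 cm < r < 33.1 cm).
Only the shell between 14 cm and r is enclosed: Q_enc = ρ·(4π/3)(r³ − a³) = (3.69e-4)·(4π/3)·((0.218)³ − (0.14)³) = 1.177×10^-5 C.
Applying ∮E·dA = Q_enc/ε₀ with Φ = E(4πr²):
E = |Q_enc|/(4πε₀r²) = (1.177e-5)/(4π·8.85×10^-12·(0.218)²) = 2.23×10^6 N/C.

2.23×10^6 V/m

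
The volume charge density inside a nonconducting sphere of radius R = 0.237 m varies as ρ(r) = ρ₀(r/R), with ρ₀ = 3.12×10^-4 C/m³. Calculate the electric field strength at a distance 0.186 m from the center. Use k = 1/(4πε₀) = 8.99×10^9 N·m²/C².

Use a concentric Gaussian sphere at r = 0.186 m (r < R).
Integrate the density: Q_enc = 4π ∫₀^r ρ₀(r'/R)^1 r'² dr' = 4πρ₀ r^4/(4·R) = 4.95e-6 C.
Gauss's law: E·4πr² = Q_enc/ε₀.
E = k|Q_enc|/r² = (8.99×10^9)(4.95e-6)/(0.186)² = 1.29e6 N/C.

E = 1.29×10^6 N/C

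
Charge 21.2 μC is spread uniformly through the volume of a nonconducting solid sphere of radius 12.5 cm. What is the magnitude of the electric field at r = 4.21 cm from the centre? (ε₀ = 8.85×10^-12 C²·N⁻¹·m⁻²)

|E| = 4.11×10^6 N/C

By spherical symmetry E is radial; choose a Gaussian sphere of radius r = 4.21 cm (r < R).
Only the charge within r is enclosed: Q_enc = Q·(r/R)³ = (21.2 μC)·(4.21 cm/12.5 cm)³ = 8.099e-7 C.
Since E is radial and uniform over the Gaussian sphere, Φ = E·4πr² = Q_enc/ε₀.
E = |Q_enc|/(4πε₀r²) = (8.099×10^-7)/(4π·8.85×10^-12·(0.0421)²) = 4.11×10^6 N/C.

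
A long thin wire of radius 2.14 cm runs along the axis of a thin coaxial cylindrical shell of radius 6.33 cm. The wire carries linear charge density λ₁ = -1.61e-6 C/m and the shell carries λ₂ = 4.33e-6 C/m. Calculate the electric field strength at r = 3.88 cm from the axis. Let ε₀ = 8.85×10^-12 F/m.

|E| = 7.46×10^5 V/m

Choose a coaxial cylinder of radius r = 3.88 cm (arbitrary length L) as the Gaussian surface (between the conductors, 2.14 cm < r < 6.33 cm).
The shell at 6.33 cm lies outside the Gaussian surface, so λ_enc = λ₁ = -1.61e-6 C/m.
Gauss's law: E·2πrL = λ_enc L/ε₀.
E = |λ_enc|/(2πε₀r) = (1.61×10^-6)/(2π·8.85×10^-12·0.0388) = 7.46×10^5 N/C.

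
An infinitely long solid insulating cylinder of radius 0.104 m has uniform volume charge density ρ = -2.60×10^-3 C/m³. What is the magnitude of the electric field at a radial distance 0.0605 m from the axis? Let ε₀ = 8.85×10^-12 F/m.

By cylindrical symmetry E is radial; use a coaxial Gaussian cylinder of radius 0.0605 m and length L (r < R).
Enclosed charge per unit length: λ_enc = ρ·πr² = (-2.60×10^-3)π(0.0605)² = -2.99e-5 C/m.
Since E is radial and uniform over the curved surface, Φ = E·2πrL = Q_enc/ε₀ = λ_enc L/ε₀.
E = |λ_enc|/(2πε₀r) = (2.99×10^-5)/(2π·8.85×10^-12·0.0605) = 8.89e6 N/C.

8.89e6 N/C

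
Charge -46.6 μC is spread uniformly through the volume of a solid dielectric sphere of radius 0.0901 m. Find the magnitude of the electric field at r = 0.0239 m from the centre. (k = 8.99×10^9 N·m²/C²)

|E| = 1.37×10^7 N/C

Symmetry ⇒ E = E(r) r̂. Gaussian sphere of radius r = 0.0239 m (r < R).
For a uniform sphere the enclosed fraction is (r/R)³, so Q_enc = (-46.6 μC)(0.0239/0.0901)³ = -8.698×10^-7 C.
By Gauss's law, ∮E·dA = E·4πr² = Q_enc/ε₀.
E = k|Q_enc|/r² = (8.99×10^9)(8.698×10^-7)/(0.0239)² = 1.37e7 N/C.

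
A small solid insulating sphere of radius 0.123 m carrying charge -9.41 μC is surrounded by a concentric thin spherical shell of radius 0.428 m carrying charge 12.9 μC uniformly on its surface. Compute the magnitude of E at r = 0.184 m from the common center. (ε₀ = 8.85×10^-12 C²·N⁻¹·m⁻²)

Symmetry ⇒ E = E(r) r̂. Gaussian sphere of radius r = 0.184 m (between the bodies, 0.123 m < r < 0.428 m).
Only the inner charge is enclosed; the outer shell contributes nothing inside itself. Q_enc = -9.41 μC = -9.41×10^-6 C.
Applying ∮E·dA = Q_enc/ε₀ with Φ = E(4πr²):
E = |Q_enc|/(4πε₀r²) = (9.41×10^-6)/(4π·8.85×10^-12·(0.184)²) = 2.50e6 N/C.

2.50×10^6 V/m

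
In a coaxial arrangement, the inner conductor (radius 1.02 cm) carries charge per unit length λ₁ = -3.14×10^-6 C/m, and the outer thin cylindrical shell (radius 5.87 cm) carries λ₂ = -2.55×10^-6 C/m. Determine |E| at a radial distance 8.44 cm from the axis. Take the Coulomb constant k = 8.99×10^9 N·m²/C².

1.21×10^6 N/C

Coaxial Gaussian cylinder, radius r = 8.44 cm, length L (r > 5.87 cm, enclosing both).
λ_enc = λ₁ + λ₂ = (-3.14e-6) + (-2.55e-6) = -5.69×10^-6 C/m.
Since E is radial and uniform over the curved surface, Φ = E·2πrL = Q_enc/ε₀ = λ_enc L/ε₀.
E = 2k|λ_enc|/r = 2(8.99×10^9)(5.69e-6)/(0.0844) = 1.21×10^6 N/C.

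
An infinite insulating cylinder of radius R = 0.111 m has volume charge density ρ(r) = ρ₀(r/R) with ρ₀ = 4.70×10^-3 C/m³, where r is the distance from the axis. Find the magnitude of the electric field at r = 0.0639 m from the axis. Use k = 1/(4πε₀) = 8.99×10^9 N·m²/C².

6.51×10^6 N/C

Coaxial Gaussian cylinder, radius r = 0.0639 m, length L (r < R).
Integrating ρ over the cross-section to radius r: λ_enc = (2πρ₀/R) ∫₀^r r'^2 dr' = 2πρ₀ r^3/(3·R) = 2.314e-5 C/m.
Since E is radial and uniform over the curved surface, Φ = E·2πrL = Q_enc/ε₀ = λ_enc L/ε₀.
E = 2k|λ_enc|/r = 2(8.99×10^9)(2.314×10^-5)/(0.0639) = 6.51×10^6 N/C.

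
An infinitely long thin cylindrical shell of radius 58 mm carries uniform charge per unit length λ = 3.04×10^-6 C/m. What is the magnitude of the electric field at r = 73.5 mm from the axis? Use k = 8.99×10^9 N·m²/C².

Coaxial Gaussian cylinder, radius r = 73.5 mm, length L (r > 58 mm).
The full line charge is enclosed: λ_enc = 3.04×10^-6 C/m.
By Gauss's law (flux through the curved wall only), E·2πrL = λ_enc L/ε₀.
E = 2k|λ_enc|/r = 2(8.99×10^9)(3.04e-6)/(0.0735) = 7.44e5 N/C.

|E| ≈ 7.44e5 V/m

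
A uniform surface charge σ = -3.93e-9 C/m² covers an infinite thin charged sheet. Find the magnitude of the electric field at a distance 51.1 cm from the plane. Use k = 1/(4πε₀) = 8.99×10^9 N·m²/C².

The symmetry is planar: E is normal to the sheet and the same magnitude on both sides. Take a pillbox straddling the sheet with end-cap area A.
Flux Φ = 2EA and Q_enc = σA, so 2EA = σA/ε₀ ⇒ E = |σ|/(2ε₀), independent of distance.
E = 2πk|σ| = 2π(8.99×10^9)(3.93×10^-9) = 222 N/C.

|E| = 222 V/m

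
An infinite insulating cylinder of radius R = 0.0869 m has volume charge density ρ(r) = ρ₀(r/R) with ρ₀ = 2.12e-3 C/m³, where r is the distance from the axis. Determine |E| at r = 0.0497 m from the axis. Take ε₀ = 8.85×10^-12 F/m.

E ≈ 2.27×10^6 N/C

By cylindrical symmetry E is radial; use a coaxial Gaussian cylinder of radius 0.0497 m and length L (r < R).
λ_enc = ∫₀^r ρ(r')·2πr' dr' = (2πρ₀/R)·r^3/3 = 6.273e-6 C/m.
Applying ∮E·dA = Q_enc/ε₀ with the end caps contributing no flux:
E = |λ_enc|/(2πε₀r) = (6.273e-6)/(2π·8.85×10^-12·0.0497) = 2.27×10^6 N/C.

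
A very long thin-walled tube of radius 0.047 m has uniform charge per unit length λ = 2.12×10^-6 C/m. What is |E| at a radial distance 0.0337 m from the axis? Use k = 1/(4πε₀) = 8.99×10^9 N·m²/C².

Coaxial Gaussian cylinder, radius r = 0.0337 m, length L (r < 0.047 m, inside the shell).
All the surface charge lies outside this cylinder: Q_enc = 0, hence E = 0.

E = 0 (no enclosed charge)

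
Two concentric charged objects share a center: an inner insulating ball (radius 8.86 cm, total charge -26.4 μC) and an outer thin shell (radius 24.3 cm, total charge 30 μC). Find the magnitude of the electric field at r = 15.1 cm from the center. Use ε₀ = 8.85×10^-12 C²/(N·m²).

1.04e7 N/C

Symmetry ⇒ E = E(r) r̂. Gaussian sphere of radius r = 15.1 cm (between the bodies, 8.86 cm < r < 24.3 cm).
The shell at 24.3 cm lies outside the Gaussian surface, so Q_enc = -26.4 μC = -2.64×10^-5 C.
Gauss's law: E·4πr² = Q_enc/ε₀.
E = |Q_enc|/(4πε₀r²) = (2.64e-5)/(4π·8.85×10^-12·(0.151)²) = 1.04×10^7 N/C.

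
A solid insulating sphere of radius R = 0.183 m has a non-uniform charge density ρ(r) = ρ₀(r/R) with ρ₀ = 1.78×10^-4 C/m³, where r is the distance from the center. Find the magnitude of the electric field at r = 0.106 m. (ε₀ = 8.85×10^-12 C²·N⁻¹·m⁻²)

By spherical symmetry E is radial; choose a Gaussian sphere of radius r = 0.106 m (r < R).
Integrate the density: Q_enc = 4π ∫₀^r ρ₀(r'/R)^1 r'² dr' = 4πρ₀ r^4/(4·R) = 3.858×10^-7 C.
Since E is radial and uniform over the Gaussian sphere, Φ = E·4πr² = Q_enc/ε₀.
E = |Q_enc|/(4πε₀r²) = (3.858e-7)/(4π·8.85×10^-12·(0.106)²) = 3.09e5 N/C.

E ≈ 3.09×10^5 N/C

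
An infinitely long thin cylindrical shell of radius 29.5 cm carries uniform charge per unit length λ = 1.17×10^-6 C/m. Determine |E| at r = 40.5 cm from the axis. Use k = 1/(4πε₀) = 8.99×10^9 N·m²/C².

Choose a coaxial cylinder of radius r = 40.5 cm (arbitrary length L) as the Gaussian surface (r > 29.5 cm).
The full line charge is enclosed: λ_enc = 1.17×10^-6 C/m.
Gauss's law: E·2πrL = λ_enc L/ε₀.
E = 2k|λ_enc|/r = 2(8.99×10^9)(1.17×10^-6)/(0.405) = 5.19×10^4 N/C.

|E| = 5.19×10^4 V/m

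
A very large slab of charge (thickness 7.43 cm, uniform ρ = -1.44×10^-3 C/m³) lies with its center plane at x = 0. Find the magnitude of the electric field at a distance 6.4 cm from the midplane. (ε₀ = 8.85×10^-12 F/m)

E ≈ 6.04e6 V/m

The point |x| = 6.4 cm lies outside the slab (half-thickness 0.03715 m). A symmetric pillbox spanning the full slab encloses Q_enc = ρ·d·A.
Flux = 2EA ⇒ E = |ρ|d/(2ε₀), independent of distance outside.
E = (1.44×10^-3)(0.0743)/(2·8.85×10^-12) = 6.04e6 N/C.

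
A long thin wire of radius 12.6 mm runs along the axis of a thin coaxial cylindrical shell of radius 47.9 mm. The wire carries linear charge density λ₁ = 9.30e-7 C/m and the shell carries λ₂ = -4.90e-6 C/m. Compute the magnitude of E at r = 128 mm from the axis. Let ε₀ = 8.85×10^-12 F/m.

E ≈ 5.58e5 V/m

Choose a coaxial cylinder of radius r = 128 mm (arbitrary length L) as the Gaussian surface (r > 47.9 mm, enclosing both).
λ_enc = λ₁ + λ₂ = (9.30×10^-7) + (-4.90e-6) = -3.97×10^-6 C/m.
Gauss's law: E·2πrL = λ_enc L/ε₀.
E = |λ_enc|/(2πε₀r) = (3.97×10^-6)/(2π·8.85×10^-12·0.128) = 5.58e5 N/C.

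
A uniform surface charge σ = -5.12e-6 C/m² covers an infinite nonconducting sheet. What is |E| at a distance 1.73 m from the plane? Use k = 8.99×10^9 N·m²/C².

E = 2.89e5 V/m

The symmetry is planar: E is normal to the sheet and the same magnitude on both sides. Take a pillbox straddling the sheet with end-cap area A.
Flux Φ = 2EA and Q_enc = σA, so 2EA = σA/ε₀ ⇒ E = |σ|/(2ε₀), independent of distance.
E = 2πk|σ| = 2π(8.99×10^9)(5.12×10^-6) = 2.89×10^5 N/C.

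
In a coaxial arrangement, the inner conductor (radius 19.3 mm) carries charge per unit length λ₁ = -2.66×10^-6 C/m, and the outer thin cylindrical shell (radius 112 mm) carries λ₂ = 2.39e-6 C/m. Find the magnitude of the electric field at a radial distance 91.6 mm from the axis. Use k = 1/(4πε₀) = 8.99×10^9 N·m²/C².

Coaxial Gaussian cylinder, radius r = 91.6 mm, length L (between the conductors, 19.3 mm < r < 112 mm).
Only the inner wire is enclosed; the outer shell contributes nothing inside itself. λ_enc = λ₁ = -2.66×10^-6 C/m.
Since E is radial and uniform over the curved surface, Φ = E·2πrL = Q_enc/ε₀ = λ_enc L/ε₀.
E = 2k|λ_enc|/r = 2(8.99×10^9)(2.66×10^-6)/(0.0916) = 5.22×10^5 N/C.

E ≈ 5.22×10^5 N/C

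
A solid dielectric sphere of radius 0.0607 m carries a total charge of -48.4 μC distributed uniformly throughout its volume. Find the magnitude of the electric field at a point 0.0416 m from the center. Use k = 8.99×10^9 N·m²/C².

E = 8.09e7 V/m

Use a concentric Gaussian sphere at r = 0.0416 m (r < R).
For a uniform sphere the enclosed fraction is (r/R)³, so Q_enc = (-48.4 μC)(0.0416/0.0607)³ = -1.558×10^-5 C.
Applying ∮E·dA = Q_enc/ε₀ with Φ = E(4πr²):
E = k|Q_enc|/r² = (8.99×10^9)(1.558e-5)/(0.0416)² = 8.09e7 N/C.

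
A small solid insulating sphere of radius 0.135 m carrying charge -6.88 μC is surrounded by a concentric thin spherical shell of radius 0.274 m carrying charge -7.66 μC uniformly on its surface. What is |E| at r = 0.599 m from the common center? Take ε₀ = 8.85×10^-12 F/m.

3.64×10^5 V/m

Symmetry ⇒ E = E(r) r̂. Gaussian sphere of radius r = 0.599 m (r > 0.274 m, enclosing both).
Q_enc = (-6.88 μC) + (-7.66 μC) = -1.454×10^-5 C.
Gauss's law: E·4πr² = Q_enc/ε₀.
E = |Q_enc|/(4πε₀r²) = (1.454×10^-5)/(4π·8.85×10^-12·(0.599)²) = 3.64×10^5 N/C.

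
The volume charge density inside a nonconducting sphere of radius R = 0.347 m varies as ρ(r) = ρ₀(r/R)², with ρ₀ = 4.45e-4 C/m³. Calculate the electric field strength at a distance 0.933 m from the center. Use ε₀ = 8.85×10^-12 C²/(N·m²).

Take a concentric spherical Gaussian surface of radius r = 0.933 m (r > R, all charge enclosed).
Q_enc = 4π ∫₀^R ρ₀(r'/R)^2 r'² dr' = 4πρ₀R³/5 = 4.673×10^-5 C.
Applying ∮E·dA = Q_enc/ε₀ with Φ = E(4πr²):
E = |Q_enc|/(4πε₀r²) = (4.673×10^-5)/(4π·8.85×10^-12·(0.933)²) = 4.83e5 N/C.

E ≈ 4.83×10^5 V/m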